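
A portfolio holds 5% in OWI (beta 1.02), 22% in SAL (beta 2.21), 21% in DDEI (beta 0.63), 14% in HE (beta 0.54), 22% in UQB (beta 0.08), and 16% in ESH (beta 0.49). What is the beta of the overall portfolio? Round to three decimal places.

0.841

β_P = Σ w_i β_i = 0.05×1.02 + 0.22×2.21 + 0.21×0.63 + 0.14×0.54 + 0.22×0.08 + 0.16×0.49 = 0.8411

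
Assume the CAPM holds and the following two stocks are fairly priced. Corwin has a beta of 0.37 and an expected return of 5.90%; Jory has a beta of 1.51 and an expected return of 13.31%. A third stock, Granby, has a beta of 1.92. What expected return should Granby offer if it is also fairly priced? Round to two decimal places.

MRP (SML slope) = (13.31% − 5.90%) / (1.51 − 0.37) = 7.41% / 1.14 = 6.5000%
R_f (intercept) = 5.90% − 0.37 × 6.5000% = 3.4950%
E(R_Granby) = R_f + β × MRP = 3.4950% + 1.92 × 6.5000% = 15.98%

15.98%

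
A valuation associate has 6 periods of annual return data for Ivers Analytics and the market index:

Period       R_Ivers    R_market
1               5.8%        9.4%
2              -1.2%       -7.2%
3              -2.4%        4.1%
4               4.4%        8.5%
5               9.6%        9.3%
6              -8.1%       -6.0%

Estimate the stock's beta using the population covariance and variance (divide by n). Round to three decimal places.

Mean R_i = (5.8 − 1.2 − 2.4 + 4.4 + 9.6 − 8.1) / 6 = 1.3500%
Mean R_m = (9.4 − 7.2 + 4.1 + 8.5 + 9.3 − 6.0) / 6 = 3.0167%
Σ(R_i − R̄_i)(R_m − R̄_m) = 204.1650  ⇒  Cov = 204.1650 / 6 = 34.0275
Σ(R_m − R̄_m)² = 297.1483  ⇒  Var(R_m) = 297.1483 / 6 = 49.5247
β = Cov / Var(R_m) = 34.0275 / 49.5247 = 0.6871

0.687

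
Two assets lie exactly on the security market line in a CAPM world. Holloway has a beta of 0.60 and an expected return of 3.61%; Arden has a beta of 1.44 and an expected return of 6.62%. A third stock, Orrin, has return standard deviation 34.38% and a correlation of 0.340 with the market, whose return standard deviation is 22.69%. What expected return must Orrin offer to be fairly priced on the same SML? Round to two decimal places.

MRP = (6.62% − 3.61%) / (1.44 − 0.60) = 3.5833%
R_f = 3.61% − 0.60 × 3.5833% = 1.4600%
β_Orrin = ρ·σ_i/σ_m = 0.340 × 34.38 / 22.69 = 0.5152
E(R_Orrin) = R_f + β × MRP = 1.4600% + 0.5152 × 3.5833% = 3.31%

3.31%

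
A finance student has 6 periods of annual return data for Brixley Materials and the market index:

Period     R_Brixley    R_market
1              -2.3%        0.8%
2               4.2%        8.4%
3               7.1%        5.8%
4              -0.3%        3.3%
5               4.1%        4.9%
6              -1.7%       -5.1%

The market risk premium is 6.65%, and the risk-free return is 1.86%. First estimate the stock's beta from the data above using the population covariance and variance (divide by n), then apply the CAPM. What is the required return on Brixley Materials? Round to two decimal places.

5.98%

Mean R_i = (-2.3 + 4.2 + 7.1 − 0.3 + 4.1 − 1.7) / 6 = 1.8500%
Mean R_m = (0.8 + 8.4 + 5.8 + 3.3 + 4.9 − 5.1) / 6 = 3.0167%
Σ(R_i − R̄_i)(R_m − R̄_m) = 68.9050  ⇒  Cov = 68.9050 / 6 = 11.4842
Σ(R_m − R̄_m)² = 111.1483  ⇒  Var(R_m) = 111.1483 / 6 = 18.5247
β = Cov / Var(R_m) = 11.4842 / 18.5247 = 0.6199
E(R) = R_f + β × MRP = 1.86% + 0.6199 × 6.65% = 5.98%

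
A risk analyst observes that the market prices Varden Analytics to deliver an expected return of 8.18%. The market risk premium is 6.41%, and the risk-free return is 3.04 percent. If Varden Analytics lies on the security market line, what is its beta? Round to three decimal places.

0.802

β = (E(R) − R_f) / MRP = (8.18% − 3.04%) / 6.41% = 5.14% / 6.41% = 0.802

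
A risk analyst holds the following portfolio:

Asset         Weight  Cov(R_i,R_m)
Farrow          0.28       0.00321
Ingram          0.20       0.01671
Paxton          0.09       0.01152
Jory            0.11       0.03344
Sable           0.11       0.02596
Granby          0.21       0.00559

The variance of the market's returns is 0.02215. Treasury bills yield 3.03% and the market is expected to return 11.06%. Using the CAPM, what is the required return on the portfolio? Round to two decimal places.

7.74%

β_Farrow = 0.00321 / 0.02215 = 0.1449
β_Ingram = 0.01671 / 0.02215 = 0.7544
β_Paxton = 0.01152 / 0.02215 = 0.5201
β_Jory = 0.03344 / 0.02215 = 1.5097
β_Sable = 0.02596 / 0.02215 = 1.1720
β_Granby = 0.00559 / 0.02215 = 0.2524
β_P = Σ w_i β_i = 0.28×0.1449 + 0.20×0.7544 + 0.09×0.5201 + 0.11×1.5097 + 0.11×1.1720 + 0.21×0.2524 = 0.5863
MRP = 11.06% − 3.03% = 8.03%
E(R_P) = R_f + β_P × MRP = 3.03% + 0.5863 × 8.03% = 7.74%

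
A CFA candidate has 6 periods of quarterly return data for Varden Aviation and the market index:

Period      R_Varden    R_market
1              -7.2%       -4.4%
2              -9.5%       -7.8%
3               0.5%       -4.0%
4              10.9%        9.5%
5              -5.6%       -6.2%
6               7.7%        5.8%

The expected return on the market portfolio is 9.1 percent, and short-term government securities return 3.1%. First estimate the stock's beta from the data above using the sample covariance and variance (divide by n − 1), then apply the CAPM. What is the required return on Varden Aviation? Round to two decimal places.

Mean R_i = (-7.2 − 9.5 + 0.5 + 10.9 − 5.6 + 7.7) / 6 = -0.5333%
Mean R_m = (-4.4 − 7.8 − 4.0 + 9.5 − 6.2 + 5.8) / 6 = -1.1833%
Σ(R_i − R̄_i)(R_m − R̄_m) = 282.9233  ⇒  Cov = 282.9233 / 5 = 56.5847
Σ(R_m − R̄_m)² = 250.1283  ⇒  Var(R_m) = 250.1283 / 5 = 50.0257
β = Cov / Var(R_m) = 56.5847 / 50.0257 = 1.1311
MRP = 9.1% − 3.1% = 6.00%
E(R) = R_f + β × MRP = 3.1% + 1.1311 × 6.0% = 9.89%

9.89%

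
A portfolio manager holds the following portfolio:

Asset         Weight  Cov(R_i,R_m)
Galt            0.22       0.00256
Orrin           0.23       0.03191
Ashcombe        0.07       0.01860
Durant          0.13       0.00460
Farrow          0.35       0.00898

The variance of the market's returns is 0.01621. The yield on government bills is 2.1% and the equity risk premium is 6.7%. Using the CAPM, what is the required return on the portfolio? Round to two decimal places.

7.45%

β_Galt = 0.00256 / 0.01621 = 0.1579
β_Orrin = 0.03191 / 0.01621 = 1.9685
β_Ashcombe = 0.01860 / 0.01621 = 1.1474
β_Durant = 0.00460 / 0.01621 = 0.2838
β_Farrow = 0.00898 / 0.01621 = 0.5540
β_P = Σ w_i β_i = 0.22×0.1579 + 0.23×1.9685 + 0.07×1.1474 + 0.13×0.2838 + 0.35×0.5540 = 0.7986
E(R_P) = R_f + β_P × MRP = 2.1% + 0.7986 × 6.7% = 7.45%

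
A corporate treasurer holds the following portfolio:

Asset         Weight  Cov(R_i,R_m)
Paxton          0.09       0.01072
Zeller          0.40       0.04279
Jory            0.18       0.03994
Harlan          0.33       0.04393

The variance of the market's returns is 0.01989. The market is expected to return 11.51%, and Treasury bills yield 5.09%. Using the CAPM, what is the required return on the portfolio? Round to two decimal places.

β_Paxton = 0.01072 / 0.01989 = 0.5390
β_Zeller = 0.04279 / 0.01989 = 2.1513
β_Jory = 0.03994 / 0.01989 = 2.0080
β_Harlan = 0.04393 / 0.01989 = 2.2086
β_P = Σ w_i β_i = 0.09×0.5390 + 0.40×2.1513 + 0.18×2.0080 + 0.33×2.2086 = 1.9993
MRP = 11.51% − 5.09% = 6.42%
E(R_P) = R_f + β_P × MRP = 5.09% + 1.9993 × 6.42% = 17.93%

17.93%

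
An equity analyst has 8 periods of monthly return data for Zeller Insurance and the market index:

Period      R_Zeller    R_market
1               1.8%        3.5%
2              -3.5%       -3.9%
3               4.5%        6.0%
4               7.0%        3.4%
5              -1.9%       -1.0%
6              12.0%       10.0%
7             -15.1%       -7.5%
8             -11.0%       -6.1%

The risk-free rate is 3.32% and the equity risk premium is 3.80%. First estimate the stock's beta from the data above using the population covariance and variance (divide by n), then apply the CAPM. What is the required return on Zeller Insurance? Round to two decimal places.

Mean R_i = (1.8 − 3.5 + 4.5 + 7.0 − 1.9 + 12.0 − 15.1 − 11.0) / 8 = -0.7750%
Mean R_m = (3.5 − 3.9 + 6.0 + 3.4 − 1.0 + 10.0 − 7.5 − 6.1) / 8 = 0.5500%
Σ(R_i − R̄_i)(R_m − R̄_m) = 376.4100  ⇒  Cov = 376.4100 / 8 = 47.0513
Σ(R_m − R̄_m)² = 267.0600  ⇒  Var(R_m) = 267.0600 / 8 = 33.3825
β = Cov / Var(R_m) = 47.0513 / 33.3825 = 1.4095
E(R) = R_f + β × MRP = 3.32% + 1.4095 × 3.80% = 8.68%

8.68%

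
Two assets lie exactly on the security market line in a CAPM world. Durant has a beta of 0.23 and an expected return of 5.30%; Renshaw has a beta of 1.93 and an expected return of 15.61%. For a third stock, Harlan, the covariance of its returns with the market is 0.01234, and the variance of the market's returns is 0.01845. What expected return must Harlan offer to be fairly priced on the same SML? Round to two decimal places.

7.96%

MRP = (15.61% − 5.30%) / (1.93 − 0.23) = 6.0647%
R_f = 5.30% − 0.23 × 6.0647% = 3.9051%
β_Harlan = Cov / Var(R_m) = 0.01234 / 0.01845 = 0.6688
E(R_Harlan) = R_f + β × MRP = 3.9051% + 0.6688 × 6.0647% = 7.96%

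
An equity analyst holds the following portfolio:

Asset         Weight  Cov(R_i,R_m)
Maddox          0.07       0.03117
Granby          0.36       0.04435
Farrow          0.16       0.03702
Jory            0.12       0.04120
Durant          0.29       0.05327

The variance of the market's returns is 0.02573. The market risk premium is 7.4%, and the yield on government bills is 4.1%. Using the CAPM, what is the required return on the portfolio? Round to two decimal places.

16.89%

β_Maddox = 0.03117 / 0.02573 = 1.2114
β_Granby = 0.04435 / 0.02573 = 1.7237
β_Farrow = 0.03702 / 0.02573 = 1.4388
β_Jory = 0.04120 / 0.02573 = 1.6012
β_Durant = 0.05327 / 0.02573 = 2.0703
β_P = Σ w_i β_i = 0.07×1.2114 + 0.36×1.7237 + 0.16×1.4388 + 0.12×1.6012 + 0.29×2.0703 = 1.7281
E(R_P) = R_f + β_P × MRP = 4.1% + 1.7281 × 7.4% = 16.89%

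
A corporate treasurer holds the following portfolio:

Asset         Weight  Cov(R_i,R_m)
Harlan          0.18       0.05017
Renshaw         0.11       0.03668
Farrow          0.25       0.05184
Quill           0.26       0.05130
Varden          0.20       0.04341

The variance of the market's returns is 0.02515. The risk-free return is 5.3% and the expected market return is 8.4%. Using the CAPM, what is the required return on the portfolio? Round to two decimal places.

11.22%

β_Harlan = 0.05017 / 0.02515 = 1.9948
β_Renshaw = 0.03668 / 0.02515 = 1.4584
β_Farrow = 0.05184 / 0.02515 = 2.0612
β_Quill = 0.05130 / 0.02515 = 2.0398
β_Varden = 0.04341 / 0.02515 = 1.7260
β_P = Σ w_i β_i = 0.18×1.9948 + 0.11×1.4584 + 0.25×2.0612 + 0.26×2.0398 + 0.20×1.7260 = 1.9103
MRP = 8.4% − 5.3% = 3.10%
E(R_P) = R_f + β_P × MRP = 5.3% + 1.9103 × 3.1% = 11.22%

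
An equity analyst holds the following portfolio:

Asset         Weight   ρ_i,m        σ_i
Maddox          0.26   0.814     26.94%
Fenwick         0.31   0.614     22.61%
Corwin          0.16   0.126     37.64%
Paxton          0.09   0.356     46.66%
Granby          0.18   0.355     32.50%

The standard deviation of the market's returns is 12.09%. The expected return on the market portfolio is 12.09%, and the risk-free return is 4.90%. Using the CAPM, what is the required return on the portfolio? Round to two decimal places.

13.43%

β_Maddox = 0.814 × 26.94% / 12.09% = 1.8138
β_Fenwick = 0.614 × 22.61% / 12.09% = 1.1483
β_Corwin = 0.126 × 37.64% / 12.09% = 0.3923
β_Paxton = 0.356 × 46.66% / 12.09% = 1.3739
β_Granby = 0.355 × 32.50% / 12.09% = 0.9543
β_P = Σ w_i β_i = 0.26×1.8138 + 0.31×1.1483 + 0.16×0.3923 + 0.09×1.3739 + 0.18×0.9543 = 1.1858
MRP = 12.09% − 4.90% = 7.19%
E(R_P) = R_f + β_P × MRP = 4.90% + 1.1858 × 7.19% = 13.43%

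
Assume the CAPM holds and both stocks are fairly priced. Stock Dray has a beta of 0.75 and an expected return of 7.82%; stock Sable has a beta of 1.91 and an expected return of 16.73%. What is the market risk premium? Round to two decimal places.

Both satisfy E(R) = R_f + β·MRP, so the slope of the SML is
MRP = (16.73% − 7.82%) / (1.91 − 0.75) = 8.91% / 1.16 = 7.6810%

7.68%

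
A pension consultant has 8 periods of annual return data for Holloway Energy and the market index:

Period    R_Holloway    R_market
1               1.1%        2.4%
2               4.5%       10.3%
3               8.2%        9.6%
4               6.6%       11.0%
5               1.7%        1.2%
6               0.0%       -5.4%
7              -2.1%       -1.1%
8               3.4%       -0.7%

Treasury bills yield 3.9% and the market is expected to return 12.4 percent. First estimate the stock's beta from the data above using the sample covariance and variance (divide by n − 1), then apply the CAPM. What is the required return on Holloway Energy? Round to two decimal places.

7.84%

Mean R_i = (1.1 + 4.5 + 8.2 + 6.6 + 1.7 + 0.0 − 2.1 + 3.4) / 8 = 2.9250%
Mean R_m = (2.4 + 10.3 + 9.6 + 11.0 + 1.2 − 5.4 − 1.1 − 0.7) / 8 = 3.4125%
Σ(R_i − R̄_i)(R_m − R̄_m) = 122.4275  ⇒  Cov = 122.4275 / 7 = 17.4896
Σ(R_m − R̄_m)² = 264.1488  ⇒  Var(R_m) = 264.1488 / 7 = 37.7355
β = Cov / Var(R_m) = 17.4896 / 37.7355 = 0.4635
MRP = 12.4% − 3.9% = 8.50%
E(R) = R_f + β × MRP = 3.9% + 0.4635 × 8.5% = 7.84%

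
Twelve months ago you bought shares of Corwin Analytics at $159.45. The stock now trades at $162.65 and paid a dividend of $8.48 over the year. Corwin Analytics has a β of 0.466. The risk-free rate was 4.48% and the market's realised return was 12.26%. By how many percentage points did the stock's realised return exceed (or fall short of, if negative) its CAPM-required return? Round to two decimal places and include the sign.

-0.78%

Realised HPR = (P1 + D1 − P0) / P0 = (162.65 + 8.48 − 159.45) / 159.45 = 11.68 / 159.45 = 7.3252%
MRP = 12.26% − 4.48% = 7.78%
CAPM required = R_f + β·MRP = 4.48% + 0.466 × 7.78% = 8.10548%
α = realised − required = 7.3252% − 8.10548% = -0.78%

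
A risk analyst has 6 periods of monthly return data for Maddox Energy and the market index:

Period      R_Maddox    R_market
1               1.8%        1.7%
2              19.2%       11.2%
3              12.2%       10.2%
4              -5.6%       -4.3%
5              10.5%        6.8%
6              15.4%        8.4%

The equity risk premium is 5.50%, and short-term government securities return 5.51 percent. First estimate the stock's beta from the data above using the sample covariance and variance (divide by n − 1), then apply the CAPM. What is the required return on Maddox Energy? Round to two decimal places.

13.81%

Mean R_i = (1.8 + 19.2 + 12.2 − 5.6 + 10.5 + 15.4) / 6 = 8.9167%
Mean R_m = (1.7 + 11.2 + 10.2 − 4.3 + 6.8 + 8.4) / 6 = 5.6667%
Σ(R_i − R̄_i)(R_m − R̄_m) = 264.2133  ⇒  Cov = 264.2133 / 5 = 52.8427
Σ(R_m − R̄_m)² = 174.9933  ⇒  Var(R_m) = 174.9933 / 5 = 34.9987
β = Cov / Var(R_m) = 52.8427 / 34.9987 = 1.5098
E(R) = R_f + β × MRP = 5.51% + 1.5098 × 5.50% = 13.81%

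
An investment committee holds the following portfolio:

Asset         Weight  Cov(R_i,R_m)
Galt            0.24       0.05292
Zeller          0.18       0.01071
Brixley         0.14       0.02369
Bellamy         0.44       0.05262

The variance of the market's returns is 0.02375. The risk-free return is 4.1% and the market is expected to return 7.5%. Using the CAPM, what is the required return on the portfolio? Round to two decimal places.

9.98%

β_Galt = 0.05292 / 0.02375 = 2.2282
β_Zeller = 0.01071 / 0.02375 = 0.4509
β_Brixley = 0.02369 / 0.02375 = 0.9975
β_Bellamy = 0.05262 / 0.02375 = 2.2156
β_P = Σ w_i β_i = 0.24×2.2282 + 0.18×0.4509 + 0.14×0.9975 + 0.44×2.2156 = 1.7304
MRP = 7.5% − 4.1% = 3.40%
E(R_P) = R_f + β_P × MRP = 4.1% + 1.7304 × 3.4% = 9.98%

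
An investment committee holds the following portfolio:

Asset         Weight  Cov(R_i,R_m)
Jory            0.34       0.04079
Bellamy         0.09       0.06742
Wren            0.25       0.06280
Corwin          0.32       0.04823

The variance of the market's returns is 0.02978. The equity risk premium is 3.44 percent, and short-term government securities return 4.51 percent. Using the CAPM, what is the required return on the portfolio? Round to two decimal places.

β_Jory = 0.04079 / 0.02978 = 1.3697
β_Bellamy = 0.06742 / 0.02978 = 2.2639
β_Wren = 0.06280 / 0.02978 = 2.1088
β_Corwin = 0.04823 / 0.02978 = 1.6195
β_P = Σ w_i β_i = 0.34×1.3697 + 0.09×2.2639 + 0.25×2.1088 + 0.32×1.6195 = 1.7149
E(R_P) = R_f + β_P × MRP = 4.51% + 1.7149 × 3.44% = 10.41%

10.41%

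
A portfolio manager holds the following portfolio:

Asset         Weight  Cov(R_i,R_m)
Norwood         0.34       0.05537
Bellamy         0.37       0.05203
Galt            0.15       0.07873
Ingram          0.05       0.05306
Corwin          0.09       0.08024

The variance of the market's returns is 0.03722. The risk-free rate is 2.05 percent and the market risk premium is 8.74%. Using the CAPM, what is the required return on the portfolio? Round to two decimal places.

β_Norwood = 0.05537 / 0.03722 = 1.4876
β_Bellamy = 0.05203 / 0.03722 = 1.3979
β_Galt = 0.07873 / 0.03722 = 2.1153
β_Ingram = 0.05306 / 0.03722 = 1.4256
β_Corwin = 0.08024 / 0.03722 = 2.1558
β_P = Σ w_i β_i = 0.34×1.4876 + 0.37×1.3979 + 0.15×2.1153 + 0.05×1.4256 + 0.09×2.1558 = 1.6056
E(R_P) = R_f + β_P × MRP = 2.05% + 1.6056 × 8.74% = 16.08%

16.08%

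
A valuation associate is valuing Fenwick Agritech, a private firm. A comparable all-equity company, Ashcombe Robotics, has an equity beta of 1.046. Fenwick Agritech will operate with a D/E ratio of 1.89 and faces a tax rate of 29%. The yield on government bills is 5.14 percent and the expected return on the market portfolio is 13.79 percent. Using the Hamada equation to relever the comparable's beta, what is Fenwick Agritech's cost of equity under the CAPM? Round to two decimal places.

β_L = β_U × [1 + (1 − t)(D/E)] = 1.046 × [1 + (1 − 0.29) × 1.89]
    = 1.046 × [1 + 0.71 × 1.89] = 1.046 × 2.3419 = 2.4496
MRP = 13.79% − 5.14% = 8.65%
E(R) = R_f + β_L × MRP = 5.14% + 2.4496 × 8.65% = 26.33%

26.33%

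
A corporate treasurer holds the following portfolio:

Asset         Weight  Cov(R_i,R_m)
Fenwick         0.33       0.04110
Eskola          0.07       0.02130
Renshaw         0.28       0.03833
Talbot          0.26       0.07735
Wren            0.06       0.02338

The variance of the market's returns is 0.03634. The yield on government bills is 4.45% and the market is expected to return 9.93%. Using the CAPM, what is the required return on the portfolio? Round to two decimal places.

β_Fenwick = 0.04110 / 0.03634 = 1.1310
β_Eskola = 0.02130 / 0.03634 = 0.5861
β_Renshaw = 0.03833 / 0.03634 = 1.0548
β_Talbot = 0.07735 / 0.03634 = 2.1285
β_Wren = 0.02338 / 0.03634 = 0.6434
β_P = Σ w_i β_i = 0.33×1.1310 + 0.07×0.5861 + 0.28×1.0548 + 0.26×2.1285 + 0.06×0.6434 = 1.3016
MRP = 9.93% − 4.45% = 5.48%
E(R_P) = R_f + β_P × MRP = 4.45% + 1.3016 × 5.48% = 11.58%

11.58%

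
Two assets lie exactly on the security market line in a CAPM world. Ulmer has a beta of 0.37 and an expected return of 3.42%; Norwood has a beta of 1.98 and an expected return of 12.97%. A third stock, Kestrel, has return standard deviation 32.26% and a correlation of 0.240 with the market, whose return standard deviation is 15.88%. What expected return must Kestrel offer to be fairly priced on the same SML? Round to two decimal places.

4.12%

MRP = (12.97% − 3.42%) / (1.98 − 0.37) = 5.9317%
R_f = 3.42% − 0.37 × 5.9317% = 1.2253%
β_Kestrel = ρ·σ_i/σ_m = 0.240 × 32.26 / 15.88 = 0.4876
E(R_Kestrel) = R_f + β × MRP = 1.2253% + 0.4876 × 5.9317% = 4.12%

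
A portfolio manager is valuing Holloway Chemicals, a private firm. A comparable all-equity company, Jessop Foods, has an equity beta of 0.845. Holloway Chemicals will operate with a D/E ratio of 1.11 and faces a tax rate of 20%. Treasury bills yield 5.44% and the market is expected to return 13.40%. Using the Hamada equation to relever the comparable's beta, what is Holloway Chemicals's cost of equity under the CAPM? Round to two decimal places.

β_L = β_U × [1 + (1 − t)(D/E)] = 0.845 × [1 + (1 − 0.20) × 1.11]
    = 0.845 × [1 + 0.80 × 1.11] = 0.845 × 1.8880 = 1.5954
MRP = 13.40% − 5.44% = 7.96%
E(R) = R_f + β_L × MRP = 5.44% + 1.5954 × 7.96% = 18.14%

18.14%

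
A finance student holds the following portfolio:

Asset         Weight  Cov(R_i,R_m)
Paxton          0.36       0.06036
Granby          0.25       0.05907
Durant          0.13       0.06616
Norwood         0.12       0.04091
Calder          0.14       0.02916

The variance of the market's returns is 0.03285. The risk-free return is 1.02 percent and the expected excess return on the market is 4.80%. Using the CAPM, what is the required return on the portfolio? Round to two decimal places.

β_Paxton = 0.06036 / 0.03285 = 1.8374
β_Granby = 0.05907 / 0.03285 = 1.7982
β_Durant = 0.06616 / 0.03285 = 2.0140
β_Norwood = 0.04091 / 0.03285 = 1.2454
β_Calder = 0.02916 / 0.03285 = 0.8877
β_P = Σ w_i β_i = 0.36×1.8374 + 0.25×1.7982 + 0.13×2.0140 + 0.12×1.2454 + 0.14×0.8877 = 1.6466
E(R_P) = R_f + β_P × MRP = 1.02% + 1.6466 × 4.80% = 8.92%

8.92%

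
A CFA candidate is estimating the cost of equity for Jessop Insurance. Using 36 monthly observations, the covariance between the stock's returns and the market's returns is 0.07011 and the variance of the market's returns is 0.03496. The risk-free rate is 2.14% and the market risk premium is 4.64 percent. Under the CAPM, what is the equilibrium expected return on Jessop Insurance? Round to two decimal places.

β = Cov(R_i, R_m) / Var(R_m) = 0.07011 / 0.03496 = 2.0054
E(R) = R_f + β × MRP = 2.14% + 2.0054 × 4.64% = 11.45%

11.45%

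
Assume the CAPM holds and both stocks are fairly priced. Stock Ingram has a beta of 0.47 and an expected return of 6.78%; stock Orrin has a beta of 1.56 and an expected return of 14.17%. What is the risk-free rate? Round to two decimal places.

Both satisfy E(R) = R_f + β·MRP, so the slope of the SML is
MRP = (14.17% − 6.78%) / (1.56 − 0.47) = 7.39% / 1.09 = 6.7798%
R_f = E(R_Ingram) − β_Ingram·MRP = 6.78% − 0.47 × 6.7798% = 3.5935%

3.59%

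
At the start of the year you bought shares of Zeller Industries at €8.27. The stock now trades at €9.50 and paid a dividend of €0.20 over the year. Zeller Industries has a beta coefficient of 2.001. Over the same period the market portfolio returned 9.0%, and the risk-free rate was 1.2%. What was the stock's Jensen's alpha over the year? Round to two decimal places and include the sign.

+0.48%

Realised HPR = (P1 + D1 − P0) / P0 = (9.50 + 0.20 − 8.27) / 8.27 = 1.43 / 8.27 = 17.2914%
MRP = 9.0% − 1.2% = 7.80%
CAPM required = R_f + β·MRP = 1.2% + 2.001 × 7.8% = 16.8078%
α = realised − required = 17.2914% − 16.8078% = +0.48%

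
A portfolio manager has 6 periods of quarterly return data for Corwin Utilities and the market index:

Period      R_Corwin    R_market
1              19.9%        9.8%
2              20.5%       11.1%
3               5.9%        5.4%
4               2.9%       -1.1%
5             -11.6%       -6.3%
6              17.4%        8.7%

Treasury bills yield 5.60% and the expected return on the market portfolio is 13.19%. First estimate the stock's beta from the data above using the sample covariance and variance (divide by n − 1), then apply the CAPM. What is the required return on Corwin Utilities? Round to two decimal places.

19.08%

Mean R_i = (19.9 + 20.5 + 5.9 + 2.9 − 11.6 + 17.4) / 6 = 9.1667%
Mean R_m = (9.8 + 11.1 + 5.4 − 1.1 − 6.3 + 8.7) / 6 = 4.6000%
Σ(R_i − R̄_i)(R_m − R̄_m) = 422.7000  ⇒  Cov = 422.7000 / 5 = 84.5400
Σ(R_m − R̄_m)² = 238.0400  ⇒  Var(R_m) = 238.0400 / 5 = 47.6080
β = Cov / Var(R_m) = 84.5400 / 47.6080 = 1.7758
MRP = 13.19% − 5.60% = 7.59%
E(R) = R_f + β × MRP = 5.60% + 1.7758 × 7.59% = 19.08%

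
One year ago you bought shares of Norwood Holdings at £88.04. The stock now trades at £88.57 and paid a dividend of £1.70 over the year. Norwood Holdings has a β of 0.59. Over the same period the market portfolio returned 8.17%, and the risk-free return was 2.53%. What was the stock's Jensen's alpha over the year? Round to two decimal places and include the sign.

-3.32%

Realised HPR = (P1 + D1 − P0) / P0 = (88.57 + 1.70 − 88.04) / 88.04 = 2.23 / 88.04 = 2.5329%
MRP = 8.17% − 2.53% = 5.64%
CAPM required = R_f + β·MRP = 2.53% + 0.59 × 5.64% = 5.8576%
α = realised − required = 2.5329% − 5.8576% = -3.32%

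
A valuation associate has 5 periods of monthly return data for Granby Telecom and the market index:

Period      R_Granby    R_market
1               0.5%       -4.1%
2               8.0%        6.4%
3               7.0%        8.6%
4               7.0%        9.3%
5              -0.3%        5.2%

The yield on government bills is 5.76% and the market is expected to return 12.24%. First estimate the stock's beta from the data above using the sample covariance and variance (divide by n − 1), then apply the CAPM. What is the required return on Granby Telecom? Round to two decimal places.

9.11%

Mean R_i = (0.5 + 8.0 + 7.0 + 7.0 − 0.3) / 5 = 4.4400%
Mean R_m = (-4.1 + 6.4 + 8.6 + 9.3 + 5.2) / 5 = 5.0800%
Σ(R_i − R̄_i)(R_m − R̄_m) = 60.1140  ⇒  Cov = 60.1140 / 4 = 15.0285
Σ(R_m − R̄_m)² = 116.2280  ⇒  Var(R_m) = 116.2280 / 4 = 29.0570
β = Cov / Var(R_m) = 15.0285 / 29.0570 = 0.5172
MRP = 12.24% − 5.76% = 6.48%
E(R) = R_f + β × MRP = 5.76% + 0.5172 × 6.48% = 9.11%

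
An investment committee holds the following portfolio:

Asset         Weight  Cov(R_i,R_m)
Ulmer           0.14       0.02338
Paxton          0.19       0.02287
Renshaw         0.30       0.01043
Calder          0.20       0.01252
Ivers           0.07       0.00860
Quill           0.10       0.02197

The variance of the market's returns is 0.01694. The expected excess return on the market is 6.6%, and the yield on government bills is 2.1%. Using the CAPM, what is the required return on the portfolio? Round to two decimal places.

β_Ulmer = 0.02338 / 0.01694 = 1.3802
β_Paxton = 0.02287 / 0.01694 = 1.3501
β_Renshaw = 0.01043 / 0.01694 = 0.6157
β_Calder = 0.01252 / 0.01694 = 0.7391
β_Ivers = 0.00860 / 0.01694 = 0.5077
β_Quill = 0.02197 / 0.01694 = 1.2969
β_P = Σ w_i β_i = 0.14×1.3802 + 0.19×1.3501 + 0.30×0.6157 + 0.20×0.7391 + 0.07×0.5077 + 0.10×1.2969 = 0.9475
E(R_P) = R_f + β_P × MRP = 2.1% + 0.9475 × 6.6% = 8.35%

8.35%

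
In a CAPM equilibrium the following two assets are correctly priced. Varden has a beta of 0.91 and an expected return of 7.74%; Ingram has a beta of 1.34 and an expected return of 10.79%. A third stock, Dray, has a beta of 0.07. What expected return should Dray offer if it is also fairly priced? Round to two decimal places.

1.78%

MRP (SML slope) = (10.79% − 7.74%) / (1.34 − 0.91) = 3.05% / 0.43 = 7.0930%
R_f (intercept) = 7.74% − 0.91 × 7.0930% = 1.2854%
E(R_Dray) = R_f + β × MRP = 1.2854% + 0.07 × 7.0930% = 1.78%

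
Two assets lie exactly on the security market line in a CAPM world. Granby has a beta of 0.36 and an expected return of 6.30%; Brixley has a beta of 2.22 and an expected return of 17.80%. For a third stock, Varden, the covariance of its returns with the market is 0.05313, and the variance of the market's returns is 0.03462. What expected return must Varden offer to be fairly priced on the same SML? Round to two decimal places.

13.56%

MRP = (17.80% − 6.30%) / (2.22 − 0.36) = 6.1828%
R_f = 6.30% − 0.36 × 6.1828% = 4.0742%
β_Varden = Cov / Var(R_m) = 0.05313 / 0.03462 = 1.5347
E(R_Varden) = R_f + β × MRP = 4.0742% + 1.5347 × 6.1828% = 13.56%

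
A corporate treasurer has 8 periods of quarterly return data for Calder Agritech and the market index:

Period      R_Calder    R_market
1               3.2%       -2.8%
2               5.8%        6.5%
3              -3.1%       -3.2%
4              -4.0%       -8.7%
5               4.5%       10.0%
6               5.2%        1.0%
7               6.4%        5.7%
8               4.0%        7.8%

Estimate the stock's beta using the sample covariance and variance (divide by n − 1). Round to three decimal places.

Mean R_i = (3.2 + 5.8 − 3.1 − 4.0 + 4.5 + 5.2 + 6.4 + 4.0) / 8 = 2.7500%
Mean R_m = (-2.8 + 6.5 − 3.2 − 8.7 + 10.0 + 1.0 + 5.7 + 7.8) / 8 = 2.0375%
Σ(R_i − R̄_i)(R_m − R̄_m) = 146.5150  ⇒  Cov = 146.5150 / 7 = 20.9307
Σ(R_m − R̄_m)² = 297.1388  ⇒  Var(R_m) = 297.1388 / 7 = 42.4484
β = Cov / Var(R_m) = 20.9307 / 42.4484 = 0.4931

0.493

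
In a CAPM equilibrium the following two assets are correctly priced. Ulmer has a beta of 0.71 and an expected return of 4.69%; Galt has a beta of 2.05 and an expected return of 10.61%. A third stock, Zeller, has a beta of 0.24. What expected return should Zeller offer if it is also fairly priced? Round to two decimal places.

2.61%

MRP (SML slope) = (10.61% − 4.69%) / (2.05 − 0.71) = 5.92% / 1.34 = 4.4179%
R_f (intercept) = 4.69% − 0.71 × 4.4179% = 1.5533%
E(R_Zeller) = R_f + β × MRP = 1.5533% + 0.24 × 4.4179% = 2.61%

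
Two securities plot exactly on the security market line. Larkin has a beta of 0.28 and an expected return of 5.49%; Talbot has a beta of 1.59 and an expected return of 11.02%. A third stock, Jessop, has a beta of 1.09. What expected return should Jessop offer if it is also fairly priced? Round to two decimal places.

MRP (SML slope) = (11.02% − 5.49%) / (1.59 − 0.28) = 5.53% / 1.31 = 4.2214%
R_f (intercept) = 5.49% − 0.28 × 4.2214% = 4.3080%
E(R_Jessop) = R_f + β × MRP = 4.3080% + 1.09 × 4.2214% = 8.91%

8.91%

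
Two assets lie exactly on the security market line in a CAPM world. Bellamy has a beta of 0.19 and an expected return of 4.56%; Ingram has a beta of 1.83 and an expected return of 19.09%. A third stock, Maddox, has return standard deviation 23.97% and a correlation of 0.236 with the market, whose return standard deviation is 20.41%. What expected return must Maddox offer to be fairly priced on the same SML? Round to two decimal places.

MRP = (19.09% − 4.56%) / (1.83 − 0.19) = 8.8598%
R_f = 4.56% − 0.19 × 8.8598% = 2.8766%
β_Maddox = ρ·σ_i/σ_m = 0.236 × 23.97 / 20.41 = 0.2772
E(R_Maddox) = R_f + β × MRP = 2.8766% + 0.2772 × 8.8598% = 5.33%

5.33%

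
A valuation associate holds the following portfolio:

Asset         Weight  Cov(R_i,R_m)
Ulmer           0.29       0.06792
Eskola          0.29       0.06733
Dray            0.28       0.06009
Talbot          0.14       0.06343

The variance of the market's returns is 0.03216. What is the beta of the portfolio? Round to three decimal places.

2.019

β_Ulmer = 0.06792 / 0.03216 = 2.1119
β_Eskola = 0.06733 / 0.03216 = 2.0936
β_Dray = 0.06009 / 0.03216 = 1.8685
β_Talbot = 0.06343 / 0.03216 = 1.9723
β_P = Σ w_i β_i = 0.29×2.1119 + 0.29×2.0936 + 0.28×1.8685 + 0.14×1.9723 = 2.0189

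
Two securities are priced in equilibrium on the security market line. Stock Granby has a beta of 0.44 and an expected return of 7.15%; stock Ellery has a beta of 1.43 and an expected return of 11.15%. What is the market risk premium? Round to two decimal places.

4.04%

Both satisfy E(R) = R_f + β·MRP, so the slope of the SML is
MRP = (11.15% − 7.15%) / (1.43 − 0.44) = 4.00% / 0.99 = 4.0404%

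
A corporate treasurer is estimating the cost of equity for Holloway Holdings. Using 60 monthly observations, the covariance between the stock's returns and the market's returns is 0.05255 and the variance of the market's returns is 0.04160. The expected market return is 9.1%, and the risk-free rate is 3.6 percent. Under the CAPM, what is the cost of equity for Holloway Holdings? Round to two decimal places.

10.55%

β = Cov(R_i, R_m) / Var(R_m) = 0.05255 / 0.04160 = 1.2632
MRP = 9.1% − 3.6% = 5.50%
E(R) = R_f + β × MRP = 3.6% + 1.2632 × 5.5% = 10.55%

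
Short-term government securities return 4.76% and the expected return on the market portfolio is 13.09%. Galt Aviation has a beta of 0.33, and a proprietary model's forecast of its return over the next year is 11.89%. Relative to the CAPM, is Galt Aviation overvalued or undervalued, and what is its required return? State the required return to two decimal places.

Undervalued; required return 7.51%

MRP = 13.09% − 4.76% = 8.33%
Required return = R_f + β·MRP = 4.76% + 0.33 × 8.33% = 7.51%
Forecast 11.89% > required 7.51% → the stock plots above the SML → undervalued.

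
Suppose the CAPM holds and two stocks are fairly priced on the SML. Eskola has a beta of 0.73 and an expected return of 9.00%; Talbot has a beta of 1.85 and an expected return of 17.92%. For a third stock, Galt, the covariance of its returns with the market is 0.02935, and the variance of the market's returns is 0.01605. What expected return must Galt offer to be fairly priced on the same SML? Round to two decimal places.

MRP = (17.92% − 9.00%) / (1.85 − 0.73) = 7.9643%
R_f = 9.00% − 0.73 × 7.9643% = 3.1861%
β_Galt = Cov / Var(R_m) = 0.02935 / 0.01605 = 1.8287
E(R_Galt) = R_f + β × MRP = 3.1861% + 1.8287 × 7.9643% = 17.75%

17.75%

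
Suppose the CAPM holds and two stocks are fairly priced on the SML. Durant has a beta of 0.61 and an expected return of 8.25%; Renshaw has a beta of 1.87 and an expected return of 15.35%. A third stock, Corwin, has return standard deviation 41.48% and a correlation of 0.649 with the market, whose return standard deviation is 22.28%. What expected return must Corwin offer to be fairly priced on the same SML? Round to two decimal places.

11.62%

MRP = (15.35% − 8.25%) / (1.87 − 0.61) = 5.6349%
R_f = 8.25% − 0.61 × 5.6349% = 4.8127%
β_Corwin = ρ·σ_i/σ_m = 0.649 × 41.48 / 22.28 = 1.2083
E(R_Corwin) = R_f + β × MRP = 4.8127% + 1.2083 × 5.6349% = 11.62%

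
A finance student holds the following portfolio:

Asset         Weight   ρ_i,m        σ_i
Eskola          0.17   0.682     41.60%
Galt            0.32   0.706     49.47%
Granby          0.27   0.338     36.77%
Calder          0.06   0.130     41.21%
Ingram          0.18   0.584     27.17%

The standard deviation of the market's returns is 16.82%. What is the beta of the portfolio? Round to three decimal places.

1.340

β_Eskola = 0.682 × 41.60% / 16.82% = 1.6868
β_Galt = 0.706 × 49.47% / 16.82% = 2.0764
β_Granby = 0.338 × 36.77% / 16.82% = 0.7389
β_Calder = 0.130 × 41.21% / 16.82% = 0.3185
β_Ingram = 0.584 × 27.17% / 16.82% = 0.9434
β_P = Σ w_i β_i = 0.17×1.6868 + 0.32×2.0764 + 0.27×0.7389 + 0.06×0.3185 + 0.18×0.9434 = 1.3396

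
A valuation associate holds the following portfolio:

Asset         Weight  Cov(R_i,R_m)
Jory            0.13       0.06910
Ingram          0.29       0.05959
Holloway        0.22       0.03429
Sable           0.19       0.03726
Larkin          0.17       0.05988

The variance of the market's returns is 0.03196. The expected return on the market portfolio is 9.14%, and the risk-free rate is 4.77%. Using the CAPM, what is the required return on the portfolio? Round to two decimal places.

β_Jory = 0.06910 / 0.03196 = 2.1621
β_Ingram = 0.05959 / 0.03196 = 1.8645
β_Holloway = 0.03429 / 0.03196 = 1.0729
β_Sable = 0.03726 / 0.03196 = 1.1658
β_Larkin = 0.05988 / 0.03196 = 1.8736
β_P = Σ w_i β_i = 0.13×2.1621 + 0.29×1.8645 + 0.22×1.0729 + 0.19×1.1658 + 0.17×1.8736 = 1.5978
MRP = 9.14% − 4.77% = 4.37%
E(R_P) = R_f + β_P × MRP = 4.77% + 1.5978 × 4.37% = 11.75%

11.75%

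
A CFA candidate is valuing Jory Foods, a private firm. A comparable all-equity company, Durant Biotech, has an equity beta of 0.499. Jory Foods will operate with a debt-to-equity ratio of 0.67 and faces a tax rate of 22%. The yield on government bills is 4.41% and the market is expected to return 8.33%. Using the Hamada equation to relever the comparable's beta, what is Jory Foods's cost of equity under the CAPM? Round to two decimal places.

7.39%

β_L = β_U × [1 + (1 − t)(D/E)] = 0.499 × [1 + (1 − 0.22) × 0.67]
    = 0.499 × [1 + 0.78 × 0.67] = 0.499 × 1.5226 = 0.7598
MRP = 8.33% − 4.41% = 3.92%
E(R) = R_f + β_L × MRP = 4.41% + 0.7598 × 3.92% = 7.39%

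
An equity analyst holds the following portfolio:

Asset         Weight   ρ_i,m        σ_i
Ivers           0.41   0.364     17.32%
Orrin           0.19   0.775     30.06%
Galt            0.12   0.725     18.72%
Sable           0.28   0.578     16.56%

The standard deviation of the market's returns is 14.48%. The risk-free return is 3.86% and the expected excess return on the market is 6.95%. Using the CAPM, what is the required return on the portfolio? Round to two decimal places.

9.29%

β_Ivers = 0.364 × 17.32% / 14.48% = 0.4354
β_Orrin = 0.775 × 30.06% / 14.48% = 1.6089
β_Galt = 0.725 × 18.72% / 14.48% = 0.9373
β_Sable = 0.578 × 16.56% / 14.48% = 0.6610
β_P = Σ w_i β_i = 0.41×0.4354 + 0.19×1.6089 + 0.12×0.9373 + 0.28×0.6610 = 0.7818
E(R_P) = R_f + β_P × MRP = 3.86% + 0.7818 × 6.95% = 9.29%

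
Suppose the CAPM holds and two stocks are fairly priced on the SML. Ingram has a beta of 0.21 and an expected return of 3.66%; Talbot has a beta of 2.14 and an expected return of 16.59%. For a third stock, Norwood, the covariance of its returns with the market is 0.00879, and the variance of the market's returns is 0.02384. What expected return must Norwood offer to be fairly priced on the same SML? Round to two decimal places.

4.72%

MRP = (16.59% − 3.66%) / (2.14 − 0.21) = 6.6995%
R_f = 3.66% − 0.21 × 6.6995% = 2.2531%
β_Norwood = Cov / Var(R_m) = 0.00879 / 0.02384 = 0.3687
E(R_Norwood) = R_f + β × MRP = 2.2531% + 0.3687 × 6.6995% = 4.72%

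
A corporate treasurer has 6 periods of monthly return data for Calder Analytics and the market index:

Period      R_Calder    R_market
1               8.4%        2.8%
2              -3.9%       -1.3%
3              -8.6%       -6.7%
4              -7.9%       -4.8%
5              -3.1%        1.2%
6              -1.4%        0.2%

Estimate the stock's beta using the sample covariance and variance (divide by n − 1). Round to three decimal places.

1.448

Mean R_i = (8.4 − 3.9 − 8.6 − 7.9 − 3.1 − 1.4) / 6 = -2.7500%
Mean R_m = (2.8 − 1.3 − 6.7 − 4.8 + 1.2 + 0.2) / 6 = -1.4333%
Σ(R_i − R̄_i)(R_m − R̄_m) = 96.4800  ⇒  Cov = 96.4800 / 5 = 19.2960
Σ(R_m − R̄_m)² = 66.6133  ⇒  Var(R_m) = 66.6133 / 5 = 13.3227
β = Cov / Var(R_m) = 19.2960 / 13.3227 = 1.4484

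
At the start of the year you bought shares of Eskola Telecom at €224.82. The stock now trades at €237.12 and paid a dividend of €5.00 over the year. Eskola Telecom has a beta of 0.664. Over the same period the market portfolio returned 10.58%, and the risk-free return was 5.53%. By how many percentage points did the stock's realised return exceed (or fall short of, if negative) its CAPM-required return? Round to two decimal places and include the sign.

Realised HPR = (P1 + D1 − P0) / P0 = (237.12 + 5.00 − 224.82) / 224.82 = 17.30 / 224.82 = 7.6950%
MRP = 10.58% − 5.53% = 5.05%
CAPM required = R_f + β·MRP = 5.53% + 0.664 × 5.05% = 8.88320%
α = realised − required = 7.6950% − 8.88320% = -1.19%

-1.19%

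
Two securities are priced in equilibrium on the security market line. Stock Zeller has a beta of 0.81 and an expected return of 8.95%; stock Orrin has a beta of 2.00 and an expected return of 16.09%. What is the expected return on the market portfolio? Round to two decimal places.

10.09%

Both satisfy E(R) = R_f + β·MRP, so the slope of the SML is
MRP = (16.09% − 8.95%) / (2.00 − 0.81) = 7.14% / 1.19 = 6.0000%
R_f = E(R_Zeller) − β_Zeller·MRP = 8.95% − 0.81 × 6.0000% = 4.0900%
E(R_m) = R_f + MRP = 4.0900% + 6.0000% = 10.09%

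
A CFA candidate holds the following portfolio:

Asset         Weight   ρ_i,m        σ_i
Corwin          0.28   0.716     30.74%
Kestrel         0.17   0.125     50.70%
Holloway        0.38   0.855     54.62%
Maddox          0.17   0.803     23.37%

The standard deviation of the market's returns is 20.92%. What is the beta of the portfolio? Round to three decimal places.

β_Corwin = 0.716 × 30.74% / 20.92% = 1.0521
β_Kestrel = 0.125 × 50.70% / 20.92% = 0.3029
β_Holloway = 0.855 × 54.62% / 20.92% = 2.2323
β_Maddox = 0.803 × 23.37% / 20.92% = 0.8970
β_P = Σ w_i β_i = 0.28×1.0521 + 0.17×0.3029 + 0.38×2.2323 + 0.17×0.8970 = 1.3468

1.347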